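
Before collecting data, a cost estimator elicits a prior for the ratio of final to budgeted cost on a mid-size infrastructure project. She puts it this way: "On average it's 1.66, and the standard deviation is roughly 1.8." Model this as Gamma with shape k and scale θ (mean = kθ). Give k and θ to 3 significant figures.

k ≈ 0.85, θ ≈ 1.95

For Gamma(k, scale θ): mean = kθ, variance = kθ², so CV = 1/√k.
CV = SD/mean = 1.8/1.66 = 1.084, hence k = 1/CV² = 0.85.
Then θ = mean/k = 1.66/0.85 = 1.95.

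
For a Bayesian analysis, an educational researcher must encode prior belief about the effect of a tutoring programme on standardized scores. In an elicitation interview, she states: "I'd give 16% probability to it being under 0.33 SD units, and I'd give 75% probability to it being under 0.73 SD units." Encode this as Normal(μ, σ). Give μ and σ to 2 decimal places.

μ = 0.57, σ = 0.24

The p-quantile of Normal(μ,σ) is μ + z_p·σ, with z_{0.16} = -0.9945 and z_{0.75} = 0.6745.
Eliminate σ: μ = (z₂·x₁ − z₁·x₂)/(z₂ − z₁) = (0.6745·0.33 − (-0.9945)·0.73)/1.669 = 0.57.
Then σ = (x₂ − x₁)/(z₂ − z₁) = (0.73 − 0.33)/1.669 = 0.24.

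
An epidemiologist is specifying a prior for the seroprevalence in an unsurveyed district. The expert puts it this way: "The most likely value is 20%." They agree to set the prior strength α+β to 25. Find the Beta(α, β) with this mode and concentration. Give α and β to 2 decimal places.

α = 5.60, β = 19.40

For α,β > 1 the Beta mode is (α−1)/(α+β−2). With α+β = 25, the mode is (α−1)/23.
Set (α−1)/23 = 0.2 → α = 1 + 0.2·23 = 5.60.
β = 25 − α = 19.40.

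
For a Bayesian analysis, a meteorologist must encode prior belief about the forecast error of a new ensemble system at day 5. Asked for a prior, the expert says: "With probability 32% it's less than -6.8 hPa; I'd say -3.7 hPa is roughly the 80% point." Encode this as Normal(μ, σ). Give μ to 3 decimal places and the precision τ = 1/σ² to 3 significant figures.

μ = -5.693, τ = 0.178

For Normal(μ,σ), the p-quantile is μ + z_p·σ. Here z_{0.32} = -0.4677, z_{0.8} = 0.8416.
So -6.8 = μ − 0.4677σ and -3.7 = μ + 0.8416σ.
Subtracting: σ = (-3.7 − -6.8)/(0.8416 − (-0.4677)) = 2.368.
Then μ = -6.8 − (-0.4677)·2.368 = -5.693.
Precision τ = 1/σ² = 1/2.368² = 0.178.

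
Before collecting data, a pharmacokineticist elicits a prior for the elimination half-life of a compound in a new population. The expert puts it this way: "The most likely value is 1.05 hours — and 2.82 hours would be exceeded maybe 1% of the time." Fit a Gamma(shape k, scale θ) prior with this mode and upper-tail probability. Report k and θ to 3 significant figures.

k ≈ 5.73, θ ≈ 0.222

Gamma(k,θ) with k>1 has mode (k−1)θ, so θ = 1.05/(k−1).
Need P(X < 2.82) = 0.99 with θ tied to k this way. Start at k = 2, θ = 1.05: P(X<2.82) ≈ 0.749.
Too low — raise k to concentrate. Iterating converges to k ≈ 5.73.
Then θ = 1.05/(5.73−1) ≈ 0.222.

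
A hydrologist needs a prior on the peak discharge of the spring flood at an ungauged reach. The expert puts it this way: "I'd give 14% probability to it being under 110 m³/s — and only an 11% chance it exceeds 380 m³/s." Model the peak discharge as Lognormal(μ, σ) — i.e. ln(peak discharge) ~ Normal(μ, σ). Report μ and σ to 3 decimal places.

If T ~ Lognormal(μ,σ) then ln T ~ Normal(μ,σ), so the p-quantile of ln T is μ + z_p·σ.
ln(110) = 4.7 and ln(380) = 5.94; z_{0.14} = -1.08, z_{0.89} = 1.227.
σ = (5.94 − 4.7)/(1.227 − (-1.08)) = 0.537.
μ = 4.7 − (-1.08)·0.537 = 5.281.

μ ≈ 5.281, σ ≈ 0.537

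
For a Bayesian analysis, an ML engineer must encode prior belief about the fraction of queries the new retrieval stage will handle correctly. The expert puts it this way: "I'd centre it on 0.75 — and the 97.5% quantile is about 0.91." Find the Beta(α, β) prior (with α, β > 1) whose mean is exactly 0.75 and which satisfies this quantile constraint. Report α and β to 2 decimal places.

With mean 0.75 fixed, write α = 0.75s, β = 0.25s where s = α+β.
Need P(θ < 0.91) = 0.975 under Beta(0.75s, 0.25s). Normal approximation: (q−m)/√(m(1−m)/s) ≈ z_{0.975} = 1.96, so s ≈ 0.75·0.25·(1.96)²/(0.91−0.75)² = 28.1.
At s = 28.1: P(θ<0.91) ≈ 0.992. Adjusting to match 0.975 gives s ≈ 19.52.
So α = 0.75·19.52 ≈ 14.64, β = 0.25·19.52 ≈ 4.88.

α ≈ 14.64, β ≈ 4.88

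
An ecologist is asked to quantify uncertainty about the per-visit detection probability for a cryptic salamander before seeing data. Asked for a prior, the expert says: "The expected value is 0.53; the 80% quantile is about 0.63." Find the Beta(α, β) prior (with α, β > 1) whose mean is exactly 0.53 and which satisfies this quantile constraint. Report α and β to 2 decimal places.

α ≈ 9.48, β ≈ 8.40

With mean 0.53 fixed, write α = 0.53s, β = 0.47s where s = α+β.
Need P(θ < 0.63) = 0.8 under Beta(0.53s, 0.47s). Normal approximation: (q−m)/√(m(1−m)/s) ≈ z_{0.8} = 0.842, so s ≈ 0.53·0.47·(0.842)²/(0.63−0.53)² = 17.6.
At s = 17.6: P(θ<0.63) ≈ 0.798. Adjusting to match 0.8 gives s ≈ 17.88.
So α = 0.53·17.88 ≈ 9.48, β = 0.47·17.88 ≈ 8.40.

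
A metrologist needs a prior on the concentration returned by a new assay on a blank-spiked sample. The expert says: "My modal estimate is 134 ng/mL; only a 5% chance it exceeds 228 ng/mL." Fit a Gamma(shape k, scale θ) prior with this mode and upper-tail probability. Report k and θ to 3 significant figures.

k ≈ 10.9, θ ≈ 13.6

Gamma(k,θ) with k>1 has mode (k−1)θ, so θ = 134/(k−1).
Need P(X < 228) = 0.95 with θ tied to k this way. Start at k = 2, θ = 134: P(X<228) ≈ 0.507.
Too low — raise k to concentrate. Iterating converges to k ≈ 10.9.
Then θ = 134/(10.9−1) ≈ 13.6.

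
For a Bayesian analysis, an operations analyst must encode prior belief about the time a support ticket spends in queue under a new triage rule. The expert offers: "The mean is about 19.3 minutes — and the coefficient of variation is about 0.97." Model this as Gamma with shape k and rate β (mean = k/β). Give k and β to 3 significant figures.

For Gamma(k, rate β): mean = k/β, variance = k/β², so CV = 1/√k.
CV = 0.97, hence k = 1/CV² = 1.06.
Then β = k/mean = 1.06/19.3 = 0.0551.

k ≈ 1.06, β ≈ 0.0551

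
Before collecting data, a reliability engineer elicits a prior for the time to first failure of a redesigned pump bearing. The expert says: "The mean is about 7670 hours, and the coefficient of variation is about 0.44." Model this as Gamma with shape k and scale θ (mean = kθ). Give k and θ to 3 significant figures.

k ≈ 5.17, θ ≈ 1480

For Gamma(k, scale θ): mean = kθ, variance = kθ², so CV = 1/√k.
CV = 0.44, hence k = 1/CV² = 5.17.
Then θ = mean/k = 7670/5.17 = 1480.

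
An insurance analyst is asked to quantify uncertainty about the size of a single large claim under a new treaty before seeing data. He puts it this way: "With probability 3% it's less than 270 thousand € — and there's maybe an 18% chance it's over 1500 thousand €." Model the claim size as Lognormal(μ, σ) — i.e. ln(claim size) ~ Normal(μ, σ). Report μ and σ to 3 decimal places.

μ ≈ 6.752, σ ≈ 0.613

If T ~ Lognormal(μ,σ) then ln T ~ Normal(μ,σ), so the p-quantile of ln T is μ + z_p·σ.
ln(270) = 5.598 and ln(1500) = 7.313; z_{0.03} = -1.881, z_{0.82} = 0.9154.
σ = (7.313 − 5.598)/(0.9154 − (-1.881)) = 0.613.
μ = 5.598 − (-1.881)·0.613 = 6.752.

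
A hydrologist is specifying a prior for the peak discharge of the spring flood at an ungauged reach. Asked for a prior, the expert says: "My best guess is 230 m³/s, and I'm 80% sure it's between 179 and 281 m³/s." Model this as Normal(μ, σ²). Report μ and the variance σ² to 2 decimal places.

A symmetric 80% interval runs μ ± z·σ with z = 1.282.
Half-width = 51, so σ = 51/1.282 = 39.796 and σ² = 1583.68.
μ is the stated best guess, 230.00.

μ = 230.00, σ² = 1583.68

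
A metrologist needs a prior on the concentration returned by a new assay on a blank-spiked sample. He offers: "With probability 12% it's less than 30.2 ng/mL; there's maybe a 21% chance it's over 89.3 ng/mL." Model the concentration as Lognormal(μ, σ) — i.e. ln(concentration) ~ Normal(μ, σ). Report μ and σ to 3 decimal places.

If T ~ Lognormal(μ,σ) then ln T ~ Normal(μ,σ), so the p-quantile of ln T is μ + z_p·σ.
ln(30.2) = 3.408 and ln(89.3) = 4.492; z_{0.12} = -1.175, z_{0.79} = 0.8064.
σ = (4.492 − 3.408)/(0.8064 − (-1.175)) = 0.547.
μ = 3.408 − (-1.175)·0.547 = 4.051.

μ ≈ 4.051, σ ≈ 0.547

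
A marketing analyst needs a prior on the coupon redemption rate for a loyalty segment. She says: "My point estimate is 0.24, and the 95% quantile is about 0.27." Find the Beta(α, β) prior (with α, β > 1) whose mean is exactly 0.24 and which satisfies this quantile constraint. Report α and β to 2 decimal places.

With mean 0.24 fixed, write α = 0.24s, β = 0.76s where s = α+β.
Need P(θ < 0.27) = 0.95 under Beta(0.24s, 0.76s). Normal approximation: (q−m)/√(m(1−m)/s) ≈ z_{0.95} = 1.64, so s ≈ 0.24·0.76·(1.64)²/(0.27−0.24)² = 548.3.
At s = 548.3: P(θ<0.27) ≈ 0.947. Adjusting to match 0.95 gives s ≈ 566.71.
So α = 0.24·566.71 ≈ 136.01, β = 0.76·566.71 ≈ 430.70.

α ≈ 136.01, β ≈ 430.70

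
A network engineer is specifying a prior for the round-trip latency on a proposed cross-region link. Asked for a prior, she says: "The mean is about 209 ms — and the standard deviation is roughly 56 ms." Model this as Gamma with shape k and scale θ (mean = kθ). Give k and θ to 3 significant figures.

k ≈ 13.9, θ ≈ 15

For Gamma(k, scale θ): mean = kθ, variance = kθ², so CV = 1/√k.
CV = SD/mean = 56/209 = 0.2679, hence k = 1/CV² = 13.9.
Then θ = mean/k = 209/13.9 = 15.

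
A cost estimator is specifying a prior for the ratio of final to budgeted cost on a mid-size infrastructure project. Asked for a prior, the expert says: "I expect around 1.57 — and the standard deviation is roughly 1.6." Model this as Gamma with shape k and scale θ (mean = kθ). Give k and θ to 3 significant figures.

k ≈ 0.963, θ ≈ 1.63

For Gamma(k, scale θ): mean = kθ, variance = kθ², so CV = 1/√k.
CV = SD/mean = 1.6/1.57 = 1.019, hence k = 1/CV² = 0.963.
Then θ = mean/k = 1.57/0.963 = 1.63.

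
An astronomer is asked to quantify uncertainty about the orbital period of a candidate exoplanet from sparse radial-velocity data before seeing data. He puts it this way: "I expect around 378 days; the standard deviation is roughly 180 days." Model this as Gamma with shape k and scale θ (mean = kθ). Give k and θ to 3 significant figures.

For Gamma(k, scale θ): mean = kθ, variance = kθ², so CV = 1/√k.
CV = SD/mean = 180/378 = 0.4762, hence k = 1/CV² = 4.41.
Then θ = mean/k = 378/4.41 = 85.7.

k ≈ 4.41, θ ≈ 85.7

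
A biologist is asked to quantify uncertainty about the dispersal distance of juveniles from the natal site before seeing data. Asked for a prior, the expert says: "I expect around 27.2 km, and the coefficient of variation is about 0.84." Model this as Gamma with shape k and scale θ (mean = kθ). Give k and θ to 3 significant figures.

k ≈ 1.42, θ ≈ 19.2

For Gamma(k, scale θ): mean = kθ, variance = kθ², so CV = 1/√k.
CV = 0.84, hence k = 1/CV² = 1.42.
Then θ = mean/k = 27.2/1.42 = 19.2.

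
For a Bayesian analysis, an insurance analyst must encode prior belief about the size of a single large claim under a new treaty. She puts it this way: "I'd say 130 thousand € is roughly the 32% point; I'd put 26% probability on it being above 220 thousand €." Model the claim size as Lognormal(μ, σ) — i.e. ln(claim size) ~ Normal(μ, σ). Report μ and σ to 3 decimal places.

If T ~ Lognormal(μ,σ) then ln T ~ Normal(μ,σ), so the p-quantile of ln T is μ + z_p·σ.
ln(130) = 4.868 and ln(220) = 5.394; z_{0.32} = -0.4677, z_{0.74} = 0.6433.
σ = (5.394 − 4.868)/(0.6433 − (-0.4677)) = 0.474.
μ = 4.868 − (-0.4677)·0.474 = 5.089.

μ ≈ 5.089, σ ≈ 0.474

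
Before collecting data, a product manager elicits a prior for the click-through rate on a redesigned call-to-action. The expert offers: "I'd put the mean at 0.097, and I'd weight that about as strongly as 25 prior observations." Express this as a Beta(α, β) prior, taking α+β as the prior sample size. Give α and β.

Under the effective-sample-size interpretation, Beta(α, β) has prior mean α/(α+β) and prior sample size α+β.
So α+β = 25 and α/(α+β) = 0.097, giving α = 0.097·25 = 2.425 and β = 25 − 2.425 = 22.575.

α = 2.425, β = 22.575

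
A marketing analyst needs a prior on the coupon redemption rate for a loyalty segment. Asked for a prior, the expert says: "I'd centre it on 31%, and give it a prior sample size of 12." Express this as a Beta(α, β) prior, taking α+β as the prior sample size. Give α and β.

Under the effective-sample-size interpretation, Beta(α, β) has prior mean α/(α+β) and prior sample size α+β.
So α+β = 12 and α/(α+β) = 0.31, giving α = 0.31·12 = 3.72 and β = 12 − 3.72 = 8.28.

α = 3.72, β = 8.28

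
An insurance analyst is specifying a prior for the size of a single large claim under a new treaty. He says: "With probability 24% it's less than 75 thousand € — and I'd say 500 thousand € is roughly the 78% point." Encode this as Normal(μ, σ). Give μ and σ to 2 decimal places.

For Normal(μ,σ), the p-quantile is μ + z_p·σ. Here z_{0.24} = -0.7063, z_{0.78} = 0.7722.
So 75 = μ − 0.7063σ and 500 = μ + 0.7722σ.
Subtracting: σ = (500 − 75)/(0.7722 − (-0.7063)) = 287.45.
Then μ = 75 − (-0.7063)·287.45 = 278.03.

μ = 278.03, σ = 287.45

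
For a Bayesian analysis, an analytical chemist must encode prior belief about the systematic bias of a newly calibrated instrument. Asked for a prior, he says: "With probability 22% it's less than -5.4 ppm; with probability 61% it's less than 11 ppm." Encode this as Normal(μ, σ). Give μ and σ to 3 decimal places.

μ = 6.644, σ = 15.597

For Normal(μ,σ), the p-quantile is μ + z_p·σ. Here z_{0.22} = -0.7722, z_{0.61} = 0.2793.
So -5.4 = μ − 0.7722σ and 11 = μ + 0.2793σ.
Subtracting: σ = (11 − -5.4)/(0.2793 − (-0.7722)) = 15.597.
Then μ = -5.4 − (-0.7722)·15.597 = 6.644.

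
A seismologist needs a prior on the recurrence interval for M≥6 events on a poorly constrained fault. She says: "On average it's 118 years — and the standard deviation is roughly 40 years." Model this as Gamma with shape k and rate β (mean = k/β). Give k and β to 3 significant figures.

k ≈ 8.7, β ≈ 0.0738

For Gamma(k, rate β): mean = k/β, variance = k/β², so CV = 1/√k.
CV = SD/mean = 40/118 = 0.339, hence k = 1/CV² = 8.7.
Then β = k/mean = 8.7/118 = 0.0738.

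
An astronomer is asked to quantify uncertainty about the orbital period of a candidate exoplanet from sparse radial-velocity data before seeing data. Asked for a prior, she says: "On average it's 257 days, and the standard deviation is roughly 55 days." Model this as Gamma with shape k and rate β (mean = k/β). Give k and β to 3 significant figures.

k ≈ 21.8, β ≈ 0.085

For Gamma(k, rate β): mean = k/β, variance = k/β², so CV = 1/√k.
CV = SD/mean = 55/257 = 0.214, hence k = 1/CV² = 21.8.
Then β = k/mean = 21.8/257 = 0.085.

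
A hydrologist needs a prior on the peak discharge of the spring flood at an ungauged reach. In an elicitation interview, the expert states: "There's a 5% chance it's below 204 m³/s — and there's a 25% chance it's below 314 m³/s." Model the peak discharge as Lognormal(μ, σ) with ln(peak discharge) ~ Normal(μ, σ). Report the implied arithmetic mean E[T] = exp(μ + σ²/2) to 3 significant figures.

E[T] ≈ 468 m³/s

If T ~ Lognormal(μ,σ) then ln T ~ Normal(μ,σ), so the p-quantile of ln T is μ + z_p·σ.
ln(204) = 5.318 and ln(314) = 5.749; z_{0.05} = -1.645, z_{0.25} = -0.6745.
σ = (5.749 − 5.318)/(-0.6745 − (-1.645)) = 0.444.
μ = 5.318 − (-1.645)·0.444 = 6.049.
E[T] = exp(μ + σ²/2) = exp(6.049 + 0.0988) = 468 m³/s.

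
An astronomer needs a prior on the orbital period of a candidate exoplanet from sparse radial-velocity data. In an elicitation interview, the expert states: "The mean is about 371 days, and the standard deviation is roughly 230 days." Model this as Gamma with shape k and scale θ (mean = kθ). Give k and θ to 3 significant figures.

For Gamma(k, scale θ): mean = kθ, variance = kθ², so CV = 1/√k.
CV = SD/mean = 230/371 = 0.6199, hence k = 1/CV² = 2.6.
Then θ = mean/k = 371/2.6 = 143.

k ≈ 2.6, θ ≈ 143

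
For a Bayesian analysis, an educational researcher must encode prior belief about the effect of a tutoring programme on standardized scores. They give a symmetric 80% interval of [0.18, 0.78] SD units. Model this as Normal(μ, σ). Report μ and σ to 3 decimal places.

μ = 0.480, σ = 0.234

A symmetric 80% interval runs μ ± z·σ with z = 1.282.
Half-width = 0.3, so σ = 0.3/1.282 = 0.234.
μ is the interval midpoint, 0.480.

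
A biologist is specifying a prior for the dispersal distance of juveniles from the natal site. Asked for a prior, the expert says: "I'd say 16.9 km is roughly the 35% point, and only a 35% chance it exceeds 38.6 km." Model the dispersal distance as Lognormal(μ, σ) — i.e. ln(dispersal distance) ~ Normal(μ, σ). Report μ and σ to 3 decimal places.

μ ≈ 3.240, σ ≈ 1.072

If T ~ Lognormal(μ,σ) then ln T ~ Normal(μ,σ), so the p-quantile of ln T is μ + z_p·σ.
ln(16.9) = 2.827 and ln(38.6) = 3.653; z_{0.35} = -0.3853, z_{0.65} = 0.3853.
σ = (3.653 − 2.827)/(0.3853 − (-0.3853)) = 1.072.
μ = 2.827 − (-0.3853)·1.072 = 3.240.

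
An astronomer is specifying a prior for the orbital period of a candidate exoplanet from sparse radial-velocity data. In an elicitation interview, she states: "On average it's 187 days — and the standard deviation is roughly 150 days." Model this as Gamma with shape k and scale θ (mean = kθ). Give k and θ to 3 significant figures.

k ≈ 1.55, θ ≈ 120

For Gamma(k, scale θ): mean = kθ, variance = kθ², so CV = 1/√k.
CV = SD/mean = 150/187 = 0.8021, hence k = 1/CV² = 1.55.
Then θ = mean/k = 187/1.55 = 120.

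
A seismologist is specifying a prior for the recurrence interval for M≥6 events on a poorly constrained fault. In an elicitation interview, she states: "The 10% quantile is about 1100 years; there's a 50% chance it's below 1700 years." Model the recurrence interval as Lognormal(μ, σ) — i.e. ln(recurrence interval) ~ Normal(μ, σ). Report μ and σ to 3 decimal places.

μ ≈ 7.438, σ ≈ 0.340

If T ~ Lognormal(μ,σ) then ln T ~ Normal(μ,σ), so the p-quantile of ln T is μ + z_p·σ.
ln(1100) = 7.003 and ln(1700) = 7.438; z_{0.1} = -1.282, z_{0.5} = 0.
σ = (7.438 − 7.003)/(0 − (-1.282)) = 0.340.
μ = 7.003 − (-1.282)·0.340 = 7.438.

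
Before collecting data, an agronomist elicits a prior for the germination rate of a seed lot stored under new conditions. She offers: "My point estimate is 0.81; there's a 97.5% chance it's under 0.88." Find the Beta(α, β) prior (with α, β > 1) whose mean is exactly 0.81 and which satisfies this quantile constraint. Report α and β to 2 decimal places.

α ≈ 81.82, β ≈ 19.19

With mean 0.81 fixed, write α = 0.81s, β = 0.19s where s = α+β.
Need P(θ < 0.88) = 0.975 under Beta(0.81s, 0.19s). Normal approximation: (q−m)/√(m(1−m)/s) ≈ z_{0.975} = 1.96, so s ≈ 0.81·0.19·(1.96)²/(0.88−0.81)² = 120.7.
At s = 120.7: P(θ<0.88) ≈ 0.984. Adjusting to match 0.975 gives s ≈ 101.01.
So α = 0.81·101.01 ≈ 81.82, β = 0.19·101.01 ≈ 19.19.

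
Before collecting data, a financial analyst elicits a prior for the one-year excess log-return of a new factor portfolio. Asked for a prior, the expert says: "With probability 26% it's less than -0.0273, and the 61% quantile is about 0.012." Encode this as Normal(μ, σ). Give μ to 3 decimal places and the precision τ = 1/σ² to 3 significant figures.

The p-quantile of Normal(μ,σ) is μ + z_p·σ, with z_{0.26} = -0.6433 and z_{0.61} = 0.2793.
Eliminate σ: μ = (z₂·x₁ − z₁·x₂)/(z₂ − z₁) = (0.2793·-0.0273 − (-0.6433)·0.012)/0.9227 = 0.000.
Then σ = (x₂ − x₁)/(z₂ − z₁) = (0.012 − -0.0273)/0.9227 = 0.043.
Precision τ = 1/σ² = 1/0.04259² = 551.

μ = 0.000, τ = 551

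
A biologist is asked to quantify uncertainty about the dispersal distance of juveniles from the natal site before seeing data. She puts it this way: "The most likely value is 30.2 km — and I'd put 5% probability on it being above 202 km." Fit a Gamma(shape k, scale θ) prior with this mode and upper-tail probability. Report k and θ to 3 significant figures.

k ≈ 1.61, θ ≈ 49.2

Gamma(k,θ) with k>1 has mode (k−1)θ, so θ = 30.2/(k−1).
Need P(X < 202) = 0.95 with θ tied to k this way. Start at k = 2, θ = 30.2: P(X<202) ≈ 0.990.
Too high — lower k to spread out. Iterating converges to k ≈ 1.61.
Then θ = 30.2/(1.61−1) ≈ 49.2.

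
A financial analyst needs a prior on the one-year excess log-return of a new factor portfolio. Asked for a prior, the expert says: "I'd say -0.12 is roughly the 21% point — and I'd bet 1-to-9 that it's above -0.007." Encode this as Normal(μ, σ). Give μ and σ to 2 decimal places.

μ = -0.08, σ = 0.05

For Normal(μ,σ), the p-quantile is μ + z_p·σ. Here z_{0.21} = -0.8064, z_{0.9} = 1.282.
So -0.12 = μ − 0.8064σ and -0.007 = μ + 1.282σ.
Subtracting: σ = (-0.007 − -0.12)/(1.282 − (-0.8064)) = 0.05.
Then μ = -0.12 − (-0.8064)·0.05 = -0.08.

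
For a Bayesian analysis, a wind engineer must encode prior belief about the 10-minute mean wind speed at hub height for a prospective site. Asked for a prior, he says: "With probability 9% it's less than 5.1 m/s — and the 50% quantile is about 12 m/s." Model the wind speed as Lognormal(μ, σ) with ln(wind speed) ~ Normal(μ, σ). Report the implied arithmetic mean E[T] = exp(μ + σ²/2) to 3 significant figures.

If T ~ Lognormal(μ,σ) then ln T ~ Normal(μ,σ), so the p-quantile of ln T is μ + z_p·σ.
ln(5.1) = 1.629 and ln(12) = 2.485; z_{0.09} = -1.341, z_{0.5} = 0.
σ = (2.485 − 1.629)/(0 − (-1.341)) = 0.638.
μ = 1.629 − (-1.341)·0.638 = 2.485.
E[T] = exp(μ + σ²/2) = exp(2.485 + 0.2036) = 14.7 m/s.

E[T] ≈ 14.7 m/s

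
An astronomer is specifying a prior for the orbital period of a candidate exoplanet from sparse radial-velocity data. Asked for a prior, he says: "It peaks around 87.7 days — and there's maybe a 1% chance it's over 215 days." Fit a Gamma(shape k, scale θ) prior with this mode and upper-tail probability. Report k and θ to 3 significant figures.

Gamma(k,θ) with k>1 has mode (k−1)θ, so θ = 87.7/(k−1).
Need P(X < 215) = 0.99 with θ tied to k this way. Start at k = 2, θ = 87.7: P(X<215) ≈ 0.703.
Too low — raise k to concentrate. Iterating converges to k ≈ 6.86.
Then θ = 87.7/(6.86−1) ≈ 15.

k ≈ 6.86, θ ≈ 15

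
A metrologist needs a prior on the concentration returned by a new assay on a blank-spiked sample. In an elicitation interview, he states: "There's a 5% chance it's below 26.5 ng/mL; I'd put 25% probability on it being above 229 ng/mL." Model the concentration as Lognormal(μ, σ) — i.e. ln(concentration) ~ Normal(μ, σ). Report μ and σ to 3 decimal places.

If T ~ Lognormal(μ,σ) then ln T ~ Normal(μ,σ), so the p-quantile of ln T is μ + z_p·σ.
ln(26.5) = 3.277 and ln(229) = 5.434; z_{0.05} = -1.645, z_{0.75} = 0.6745.
σ = (5.434 − 3.277)/(0.6745 − (-1.645)) = 0.930.
μ = 3.277 − (-1.645)·0.930 = 4.807.

μ ≈ 4.807, σ ≈ 0.930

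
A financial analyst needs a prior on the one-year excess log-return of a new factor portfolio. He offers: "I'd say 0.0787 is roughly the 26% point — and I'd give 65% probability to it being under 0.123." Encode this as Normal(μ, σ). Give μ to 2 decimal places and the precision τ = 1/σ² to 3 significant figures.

The p-quantile of Normal(μ,σ) is μ + z_p·σ, with z_{0.26} = -0.6433 and z_{0.65} = 0.3853.
Eliminate σ: μ = (z₂·x₁ − z₁·x₂)/(z₂ − z₁) = (0.3853·0.0787 − (-0.6433)·0.123)/1.029 = 0.11.
Then σ = (x₂ − x₁)/(z₂ − z₁) = (0.123 − 0.0787)/1.029 = 0.04.
Precision τ = 1/σ² = 1/0.04307² = 539.

μ = 0.11, τ = 539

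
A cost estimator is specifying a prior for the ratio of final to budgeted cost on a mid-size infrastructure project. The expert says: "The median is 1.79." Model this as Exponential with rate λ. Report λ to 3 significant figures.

λ ≈ 0.387

Exponential median = ln 2 / λ, so λ = ln 2 / 1.79 = 0.387.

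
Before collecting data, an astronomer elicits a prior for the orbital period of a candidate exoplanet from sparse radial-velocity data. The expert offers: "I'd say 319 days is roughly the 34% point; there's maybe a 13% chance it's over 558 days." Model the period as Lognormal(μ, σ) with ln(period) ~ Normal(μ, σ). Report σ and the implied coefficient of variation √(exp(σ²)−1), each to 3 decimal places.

If T ~ Lognormal(μ,σ) then ln T ~ Normal(μ,σ), so the p-quantile of ln T is μ + z_p·σ.
ln(319) = 5.765 and ln(558) = 6.324; z_{0.34} = -0.4125, z_{0.87} = 1.126.
σ = (6.324 − 5.765)/(1.126 − (-0.4125)) = 0.363.
μ = 5.765 − (-0.4125)·0.363 = 5.915.
CV = √(exp(σ²)−1) = √(exp(0.1320)−1) = 0.376.

σ ≈ 0.363, CV ≈ 0.376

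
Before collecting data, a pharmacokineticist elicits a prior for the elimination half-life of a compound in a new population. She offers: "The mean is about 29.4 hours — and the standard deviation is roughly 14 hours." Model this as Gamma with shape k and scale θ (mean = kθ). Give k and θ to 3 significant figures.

k ≈ 4.41, θ ≈ 6.67

For Gamma(k, scale θ): mean = kθ, variance = kθ², so CV = 1/√k.
CV = SD/mean = 14/29.4 = 0.4762, hence k = 1/CV² = 4.41.
Then θ = mean/k = 29.4/4.41 = 6.67.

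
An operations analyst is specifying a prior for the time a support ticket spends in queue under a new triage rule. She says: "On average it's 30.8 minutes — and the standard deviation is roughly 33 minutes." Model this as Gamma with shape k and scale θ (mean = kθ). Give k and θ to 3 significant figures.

For Gamma(k, scale θ): mean = kθ, variance = kθ², so CV = 1/√k.
CV = SD/mean = 33/30.8 = 1.071, hence k = 1/CV² = 0.871.
Then θ = mean/k = 30.8/0.871 = 35.4.

k ≈ 0.871, θ ≈ 35.4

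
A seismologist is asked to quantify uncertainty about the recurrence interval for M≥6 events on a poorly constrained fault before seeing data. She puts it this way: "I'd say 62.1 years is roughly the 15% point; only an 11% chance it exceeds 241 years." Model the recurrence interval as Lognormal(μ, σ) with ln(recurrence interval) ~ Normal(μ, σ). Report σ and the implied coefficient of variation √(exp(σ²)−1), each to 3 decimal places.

σ ≈ 0.599, CV ≈ 0.657

If T ~ Lognormal(μ,σ) then ln T ~ Normal(μ,σ), so the p-quantile of ln T is μ + z_p·σ.
ln(62.1) = 4.129 and ln(241) = 5.485; z_{0.15} = -1.036, z_{0.89} = 1.227.
σ = (5.485 − 4.129)/(1.227 − (-1.036)) = 0.599.
μ = 4.129 − (-1.036)·0.599 = 4.750.
CV = √(exp(σ²)−1) = √(exp(0.3591)−1) = 0.657.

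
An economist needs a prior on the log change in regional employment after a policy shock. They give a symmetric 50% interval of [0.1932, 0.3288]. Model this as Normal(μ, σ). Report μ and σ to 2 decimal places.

μ = 0.26, σ = 0.10

A symmetric 50% interval runs μ ± z·σ with z = 0.6745.
Half-width = 0.0678, so σ = 0.0678/0.6745 = 0.10.
μ is the interval midpoint, 0.26.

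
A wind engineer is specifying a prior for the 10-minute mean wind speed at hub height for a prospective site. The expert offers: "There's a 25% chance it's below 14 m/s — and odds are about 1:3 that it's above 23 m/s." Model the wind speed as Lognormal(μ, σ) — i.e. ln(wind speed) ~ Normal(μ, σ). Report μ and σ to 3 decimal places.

If T ~ Lognormal(μ,σ) then ln T ~ Normal(μ,σ), so the p-quantile of ln T is μ + z_p·σ.
ln(14) = 2.639 and ln(23) = 3.135; z_{0.25} = -0.6745, z_{0.75} = 0.6745.
σ = (3.135 − 2.639)/(0.6745 − (-0.6745)) = 0.368.
μ = 2.639 − (-0.6745)·0.368 = 2.887.

μ ≈ 2.887, σ ≈ 0.368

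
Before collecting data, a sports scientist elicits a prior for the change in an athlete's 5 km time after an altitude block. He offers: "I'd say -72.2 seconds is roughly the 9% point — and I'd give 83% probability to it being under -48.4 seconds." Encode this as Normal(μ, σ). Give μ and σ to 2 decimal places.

For Normal(μ,σ), the p-quantile is μ + z_p·σ. Here z_{0.09} = -1.341, z_{0.83} = 0.9542.
So -72.2 = μ − 1.341σ and -48.4 = μ + 0.9542σ.
Subtracting: σ = (-48.4 − -72.2)/(0.9542 − (-1.341)) = 10.37.
Then μ = -72.2 − (-1.341)·10.37 = -58.30.

μ = -58.30, σ = 10.37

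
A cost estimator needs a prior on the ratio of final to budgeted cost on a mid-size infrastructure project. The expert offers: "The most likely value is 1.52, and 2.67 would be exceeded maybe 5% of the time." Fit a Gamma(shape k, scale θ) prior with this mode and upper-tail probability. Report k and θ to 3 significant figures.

Gamma(k,θ) with k>1 has mode (k−1)θ, so θ = 1.52/(k−1).
Need P(X < 2.67) = 0.95 with θ tied to k this way. Start at k = 2, θ = 1.52: P(X<2.67) ≈ 0.524.
Too low — raise k to concentrate. Iterating converges to k ≈ 9.79.
Then θ = 1.52/(9.79−1) ≈ 0.173.

k ≈ 9.79, θ ≈ 0.173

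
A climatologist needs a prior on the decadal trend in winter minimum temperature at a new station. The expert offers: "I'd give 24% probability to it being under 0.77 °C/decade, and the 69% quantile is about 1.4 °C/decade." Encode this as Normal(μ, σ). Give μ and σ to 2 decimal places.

μ = 1.14, σ = 0.52

For Normal(μ,σ), the p-quantile is μ + z_p·σ. Here z_{0.24} = -0.7063, z_{0.69} = 0.4959.
So 0.77 = μ − 0.7063σ and 1.4 = μ + 0.4959σ.
Subtracting: σ = (1.4 − 0.77)/(0.4959 − (-0.7063)) = 0.52.
Then μ = 0.77 − (-0.7063)·0.52 = 1.14.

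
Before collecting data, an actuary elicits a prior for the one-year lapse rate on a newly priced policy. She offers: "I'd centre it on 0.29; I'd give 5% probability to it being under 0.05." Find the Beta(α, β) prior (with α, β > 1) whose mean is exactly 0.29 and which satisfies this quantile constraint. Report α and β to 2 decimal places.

With mean 0.29 fixed, write α = 0.29s, β = 0.71s where s = α+β.
Need P(θ < 0.05) = 0.05 under Beta(0.29s, 0.71s). Normal approximation: (q−m)/√(m(1−m)/s) ≈ z_{0.05} = -1.64, so s ≈ 0.29·0.71·(-1.64)²/(0.05−0.29)² = 9.7.
At s = 9.7: P(θ<0.05) ≈ 0.012. Adjusting to match 0.05 gives s ≈ 5.65.
So α = 0.29·5.65 ≈ 1.64, β = 0.71·5.65 ≈ 4.01.

α ≈ 1.64, β ≈ 4.01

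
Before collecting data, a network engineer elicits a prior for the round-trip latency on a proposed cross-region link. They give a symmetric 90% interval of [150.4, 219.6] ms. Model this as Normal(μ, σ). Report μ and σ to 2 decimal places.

A symmetric 90% interval runs μ ± z·σ with z = 1.645.
Half-width = 34.6, so σ = 34.6/1.645 = 21.04.
μ is the interval midpoint, 185.00.

μ = 185.00, σ = 21.04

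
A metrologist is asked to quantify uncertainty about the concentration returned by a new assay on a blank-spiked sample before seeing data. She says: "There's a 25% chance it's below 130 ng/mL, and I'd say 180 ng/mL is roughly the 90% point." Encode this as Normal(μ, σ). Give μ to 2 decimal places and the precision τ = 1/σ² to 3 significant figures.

μ = 147.24, τ = 0.00153

The p-quantile of Normal(μ,σ) is μ + z_p·σ, with z_{0.25} = -0.6745 and z_{0.9} = 1.282.
Eliminate σ: μ = (z₂·x₁ − z₁·x₂)/(z₂ − z₁) = (1.282·130 − (-0.6745)·180)/1.956 = 147.24.
Then σ = (x₂ − x₁)/(z₂ − z₁) = (180 − 130)/1.956 = 25.56.
Precision τ = 1/σ² = 1/25.56² = 0.00153.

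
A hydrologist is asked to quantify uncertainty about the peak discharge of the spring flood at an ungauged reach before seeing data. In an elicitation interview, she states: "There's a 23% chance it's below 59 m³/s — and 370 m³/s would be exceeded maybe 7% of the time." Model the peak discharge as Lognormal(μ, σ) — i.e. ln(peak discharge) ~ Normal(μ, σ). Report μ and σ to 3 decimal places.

μ ≈ 4.690, σ ≈ 0.829

If T ~ Lognormal(μ,σ) then ln T ~ Normal(μ,σ), so the p-quantile of ln T is μ + z_p·σ.
ln(59) = 4.078 and ln(370) = 5.914; z_{0.23} = -0.7388, z_{0.93} = 1.476.
σ = (5.914 − 4.078)/(1.476 − (-0.7388)) = 0.829.
μ = 4.078 − (-0.7388)·0.829 = 4.690.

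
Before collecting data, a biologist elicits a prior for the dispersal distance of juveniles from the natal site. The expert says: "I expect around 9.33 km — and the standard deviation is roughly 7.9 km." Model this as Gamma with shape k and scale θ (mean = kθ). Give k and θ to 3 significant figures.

For Gamma(k, scale θ): mean = kθ, variance = kθ², so CV = 1/√k.
CV = SD/mean = 7.9/9.33 = 0.8467, hence k = 1/CV² = 1.39.
Then θ = mean/k = 9.33/1.39 = 6.69.

k ≈ 1.39, θ ≈ 6.69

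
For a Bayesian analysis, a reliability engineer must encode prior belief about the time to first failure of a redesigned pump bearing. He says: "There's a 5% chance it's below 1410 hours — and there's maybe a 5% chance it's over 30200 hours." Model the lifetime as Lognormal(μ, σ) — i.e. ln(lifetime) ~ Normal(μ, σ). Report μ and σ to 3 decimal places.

μ ≈ 8.783, σ ≈ 0.931

If T ~ Lognormal(μ,σ) then ln T ~ Normal(μ,σ), so the p-quantile of ln T is μ + z_p·σ.
ln(1410) = 7.251 and ln(30200) = 10.32; z_{0.05} = -1.645, z_{0.95} = 1.645.
σ = (10.32 − 7.251)/(1.645 − (-1.645)) = 0.931.
μ = 7.251 − (-1.645)·0.931 = 8.783.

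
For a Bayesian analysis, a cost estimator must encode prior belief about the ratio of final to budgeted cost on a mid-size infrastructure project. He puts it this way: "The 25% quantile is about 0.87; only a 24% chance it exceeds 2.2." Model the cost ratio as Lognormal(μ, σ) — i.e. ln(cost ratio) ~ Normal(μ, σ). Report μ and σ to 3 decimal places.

If T ~ Lognormal(μ,σ) then ln T ~ Normal(μ,σ), so the p-quantile of ln T is μ + z_p·σ.
ln(0.87) = -0.1393 and ln(2.2) = 0.7885; z_{0.25} = -0.6745, z_{0.76} = 0.7063.
σ = (0.7885 − -0.1393)/(0.7063 − (-0.6745)) = 0.672.
μ = -0.1393 − (-0.6745)·0.672 = 0.314.

μ ≈ 0.314, σ ≈ 0.672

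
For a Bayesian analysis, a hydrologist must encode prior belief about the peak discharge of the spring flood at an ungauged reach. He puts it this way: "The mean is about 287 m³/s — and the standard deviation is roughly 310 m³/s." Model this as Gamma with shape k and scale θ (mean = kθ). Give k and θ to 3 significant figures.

For Gamma(k, scale θ): mean = kθ, variance = kθ², so CV = 1/√k.
CV = SD/mean = 310/287 = 1.08, hence k = 1/CV² = 0.857.
Then θ = mean/k = 287/0.857 = 335.

k ≈ 0.857, θ ≈ 335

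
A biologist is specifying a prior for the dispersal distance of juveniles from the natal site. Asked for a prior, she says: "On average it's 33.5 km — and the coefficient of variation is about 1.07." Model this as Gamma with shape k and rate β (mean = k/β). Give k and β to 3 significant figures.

For Gamma(k, rate β): mean = k/β, variance = k/β², so CV = 1/√k.
CV = 1.07, hence k = 1/CV² = 0.873.
Then β = k/mean = 0.873/33.5 = 0.0261.

k ≈ 0.873, β ≈ 0.0261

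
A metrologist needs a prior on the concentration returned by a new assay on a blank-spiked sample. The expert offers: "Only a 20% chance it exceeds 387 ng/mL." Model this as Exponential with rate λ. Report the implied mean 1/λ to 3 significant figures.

P(T > 387.0) = e^(−λ·387.0) = 0.2, so λ = −ln(0.2)/387.0 = 0.00416.
Mean = 1/λ = 240 ng/mL.

mean ≈ 240 ng/mL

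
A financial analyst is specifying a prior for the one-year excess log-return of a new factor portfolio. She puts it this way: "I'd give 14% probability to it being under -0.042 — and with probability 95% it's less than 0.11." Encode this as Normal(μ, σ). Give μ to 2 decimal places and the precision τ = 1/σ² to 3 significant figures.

The p-quantile of Normal(μ,σ) is μ + z_p·σ, with z_{0.14} = -1.08 and z_{0.95} = 1.645.
Eliminate σ: μ = (z₂·x₁ − z₁·x₂)/(z₂ − z₁) = (1.645·-0.042 − (-1.08)·0.11)/2.725 = 0.02.
Then σ = (x₂ − x₁)/(z₂ − z₁) = (0.11 − -0.042)/2.725 = 0.06.
Precision τ = 1/σ² = 1/0.05578² = 321.

μ = 0.02, τ = 321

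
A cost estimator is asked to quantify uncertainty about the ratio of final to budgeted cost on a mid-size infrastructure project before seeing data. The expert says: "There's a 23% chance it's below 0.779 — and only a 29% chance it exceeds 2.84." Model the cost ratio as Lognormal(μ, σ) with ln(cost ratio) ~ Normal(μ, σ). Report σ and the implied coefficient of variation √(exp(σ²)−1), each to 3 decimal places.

If T ~ Lognormal(μ,σ) then ln T ~ Normal(μ,σ), so the p-quantile of ln T is μ + z_p·σ.
ln(0.779) = -0.2497 and ln(2.84) = 1.044; z_{0.23} = -0.7388, z_{0.71} = 0.5534.
σ = (1.044 − -0.2497)/(0.5534 − (-0.7388)) = 1.001.
μ = -0.2497 − (-0.7388)·1.001 = 0.490.
CV = √(exp(σ²)−1) = √(exp(1.0020)−1) = 1.313.

σ ≈ 1.001, CV ≈ 1.313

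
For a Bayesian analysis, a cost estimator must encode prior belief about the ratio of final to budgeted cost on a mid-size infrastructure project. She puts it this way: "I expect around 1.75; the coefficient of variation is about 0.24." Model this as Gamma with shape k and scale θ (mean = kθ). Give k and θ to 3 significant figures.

For Gamma(k, scale θ): mean = kθ, variance = kθ², so CV = 1/√k.
CV = 0.24, hence k = 1/CV² = 17.4.
Then θ = mean/k = 1.75/17.4 = 0.101.

k ≈ 17.4, θ ≈ 0.101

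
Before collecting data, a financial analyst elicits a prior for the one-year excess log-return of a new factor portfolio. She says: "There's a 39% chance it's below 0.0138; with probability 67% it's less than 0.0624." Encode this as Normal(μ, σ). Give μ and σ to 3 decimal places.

The p-quantile of Normal(μ,σ) is μ + z_p·σ, with z_{0.39} = -0.2793 and z_{0.67} = 0.4399.
Eliminate σ: μ = (z₂·x₁ − z₁·x₂)/(z₂ − z₁) = (0.4399·0.0138 − (-0.2793)·0.0624)/0.7192 = 0.033.
Then σ = (x₂ − x₁)/(z₂ − z₁) = (0.0624 − 0.0138)/0.7192 = 0.068.

μ = 0.033, σ = 0.068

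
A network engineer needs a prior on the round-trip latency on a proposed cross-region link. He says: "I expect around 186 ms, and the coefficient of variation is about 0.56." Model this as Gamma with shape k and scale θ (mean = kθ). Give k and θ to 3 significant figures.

For Gamma(k, scale θ): mean = kθ, variance = kθ², so CV = 1/√k.
CV = 0.56, hence k = 1/CV² = 3.19.
Then θ = mean/k = 186/3.19 = 58.3.

k ≈ 3.19, θ ≈ 58.3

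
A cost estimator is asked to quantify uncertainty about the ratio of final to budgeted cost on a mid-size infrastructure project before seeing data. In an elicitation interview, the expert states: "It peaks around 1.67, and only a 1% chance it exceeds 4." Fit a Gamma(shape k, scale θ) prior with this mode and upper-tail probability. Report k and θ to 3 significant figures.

Gamma(k,θ) with k>1 has mode (k−1)θ, so θ = 1.67/(k−1).
Need P(X < 4) = 0.99 with θ tied to k this way. Start at k = 2, θ = 1.67: P(X<4) ≈ 0.691.
Too low — raise k to concentrate. Iterating converges to k ≈ 7.21.
Then θ = 1.67/(7.21−1) ≈ 0.269.

k ≈ 7.21, θ ≈ 0.269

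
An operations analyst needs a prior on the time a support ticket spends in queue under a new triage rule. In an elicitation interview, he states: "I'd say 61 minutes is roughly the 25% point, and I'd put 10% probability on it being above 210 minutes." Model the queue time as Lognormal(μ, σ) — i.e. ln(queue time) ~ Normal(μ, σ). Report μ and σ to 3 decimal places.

If T ~ Lognormal(μ,σ) then ln T ~ Normal(μ,σ), so the p-quantile of ln T is μ + z_p·σ.
ln(61) = 4.111 and ln(210) = 5.347; z_{0.25} = -0.6745, z_{0.9} = 1.282.
σ = (5.347 − 4.111)/(1.282 − (-0.6745)) = 0.632.
μ = 4.111 − (-0.6745)·0.632 = 4.537.

μ ≈ 4.537, σ ≈ 0.632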